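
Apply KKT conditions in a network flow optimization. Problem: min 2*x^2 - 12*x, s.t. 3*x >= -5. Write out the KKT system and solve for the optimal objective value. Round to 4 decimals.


Step 1: Try lambda = 0 (constraint inactive).
Stationarity: 2*2*x - 12 = 0
x* = 12/(2*2) = 3.0
Check constraint: 3*3.0 = 9.0 >= -5 -- satisfied.
Step 2: Compute optimal value.
f(x*) = 2*3.0^2 - 12*3.0 = -18.0


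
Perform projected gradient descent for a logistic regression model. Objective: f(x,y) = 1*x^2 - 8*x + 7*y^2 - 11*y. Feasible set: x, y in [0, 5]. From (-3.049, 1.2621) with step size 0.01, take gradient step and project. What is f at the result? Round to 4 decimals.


Step 1: Compute gradient at (-3.049, 1.2621).
grad_x = 2*1*-3.049 - 8 = -14.098
grad_y = 2*7*1.2621 - 11 = 6.6694
Step 2: Gradient step.
x_raw = -3.049 - 0.01*-14.098 = -2.908
y_raw = 1.2621 - 0.01*6.6694 = 1.1954
Step 3: Project onto [0, 5].
x_proj = clip(-2.908) = 0.0
y_proj = clip(1.1954) = 1.1954
Step 4: Evaluate f.
f(0.0, 1.1954) = -3.1465


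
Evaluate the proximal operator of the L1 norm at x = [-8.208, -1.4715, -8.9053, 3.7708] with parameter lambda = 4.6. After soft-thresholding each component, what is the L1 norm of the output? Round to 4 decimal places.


Soft-thresholding with lambda = 4.6:
prox(-8.208) = sign(-8.208)*max(|-8.208| - 4.6, 0) = -3.608
prox(-1.4715) = sign(-1.4715)*max(|-1.4715| - 4.6, 0) = 0.0
prox(-8.9053) = sign(-8.9053)*max(|-8.9053| - 4.6, 0) = -4.3053
prox(3.7708) = sign(3.7708)*max(|3.7708| - 4.6, 0) = 0.0
prox(x) = [-3.608, 0.0, -4.3053, 0.0]
||prox(x)||_1 = 3.608 + 0.0 + 4.3053 + 0.0 = 7.9133


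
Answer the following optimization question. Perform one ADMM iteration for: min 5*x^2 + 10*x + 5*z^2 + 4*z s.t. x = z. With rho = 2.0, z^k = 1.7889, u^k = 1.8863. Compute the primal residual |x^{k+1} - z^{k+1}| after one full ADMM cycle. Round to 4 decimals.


ADMM iteration with rho = 2.0, z^k = 1.7889, u^k = 1.8863
Step 1: x-update.
Minimize 5*x^2 + 10*x + (2.0/2)*(x - 1.7889 + 1.8863)^2
FOC: (2*5 + 2.0)*x = -10 + 2.0*(1.7889 - 1.8863)
x^{k+1} = -0.8496
Step 2: z-update.
Minimize 5*z^2 + 4*z + (2.0/2)*(-0.8496 - z + 1.8863)^2
FOC: (2*5 + 2.0)*z = -4 + 2.0*(-0.8496 + 1.8863)
z^{k+1} = -0.1605
Step 3: u-update.
u^{k+1} = 1.8863 - 0.8496 + 0.1605 = 1.1973
Step 4: Primal residual = |-0.8496 + 0.1605| = 0.689


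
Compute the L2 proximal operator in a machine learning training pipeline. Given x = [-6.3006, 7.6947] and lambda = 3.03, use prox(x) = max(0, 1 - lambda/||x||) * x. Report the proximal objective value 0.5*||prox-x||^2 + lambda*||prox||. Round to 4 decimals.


Step 1: Compute ||x||.
||x|| = 9.9451
Step 2: Compute scaling factor.
scale = max(0, 1 - 3.03/9.9451) = 0.6953
Step 3: prox(x) = [-4.381, 5.3503]
||prox(x)|| = 6.9151
Step 4: Proximal objective.
0.5*||prox-x||^2 = 4.5905
lambda*||prox|| = 20.9528
Total = 25.5433


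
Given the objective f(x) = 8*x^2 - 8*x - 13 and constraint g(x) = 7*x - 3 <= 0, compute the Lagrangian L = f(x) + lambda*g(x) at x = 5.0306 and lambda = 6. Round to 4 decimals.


Step 1: Evaluate f(x).
f(5.0306) = 8*5.0306^2 - 8*5.0306 - 13 = 149.2107
Step 2: Evaluate g(x).
g(5.0306) = 7*5.0306 - 3 = 32.2142
Step 3: Compute Lagrangian.
L = 149.2107 + 6*32.2142 = 342.4959


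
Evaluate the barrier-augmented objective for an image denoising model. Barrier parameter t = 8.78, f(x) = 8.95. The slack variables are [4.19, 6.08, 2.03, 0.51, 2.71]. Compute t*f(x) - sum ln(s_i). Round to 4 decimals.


Step 1: Compute log-barrier.
ln values: [1.4327, 1.805, 0.708, -0.6733, 0.9969]
phi = -(1.4327 + 1.805 + 0.708 - 0.6733 + 0.9969) = -4.2693
Step 2: Compute augmented objective.
t*f(x) = 8.78*8.95 = 78.581
Total = 78.581 - 4.2693 = 74.3117


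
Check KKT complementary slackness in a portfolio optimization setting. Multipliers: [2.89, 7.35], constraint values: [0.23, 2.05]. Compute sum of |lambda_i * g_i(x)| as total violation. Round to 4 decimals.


KKT complementary slackness check:
lambda_1 * g_1 = 2.89 * 0.23 = 0.6647
lambda_2 * g_2 = 7.35 * 2.05 = 15.0675
Total violation = 0.6647 + 15.0675 = 15.7322


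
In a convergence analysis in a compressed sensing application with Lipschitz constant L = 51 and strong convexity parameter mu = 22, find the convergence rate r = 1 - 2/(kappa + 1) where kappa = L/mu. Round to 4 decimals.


Step 1: Compute the condition number.
kappa = L/mu = 51/22 = 2.3182
Step 2: Compute the convergence rate.
r = 1 - 2/(kappa + 1) = 1 - 2*mu/(L + mu) = (L - mu)/(L + mu) = 29/73 = 0.3973


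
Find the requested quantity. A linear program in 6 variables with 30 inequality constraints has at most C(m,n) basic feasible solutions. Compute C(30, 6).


Each vertex corresponds to some choice of n active constraints out of m, so the number of vertices is at most C(m, n) = m! / (n!(m-n)!).
m = 30, n = 6
Numerator: 30 * 29 * 28 * 27 * 26 * 25
Denominator: 6! = 720
C(30, 6) = 593775


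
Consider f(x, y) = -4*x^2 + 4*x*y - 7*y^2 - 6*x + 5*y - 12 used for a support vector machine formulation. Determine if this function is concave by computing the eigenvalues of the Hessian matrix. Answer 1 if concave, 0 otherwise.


The Hessian of f(x,y) = -4*x^2 + 4*x*y - 7*y^2 - 6*x + 5*y - 12 is:
H = [[-8, 4], [4, -14]]
Trace = -8 - 14 = -22
Determinant = -8*-14 - (4)^2 = 96
Discriminant = (-22)^2 - 4*96 = 100.0
Eigenvalues: lambda_1 = -16.0, lambda_2 = -6.0
The function is concave.

1


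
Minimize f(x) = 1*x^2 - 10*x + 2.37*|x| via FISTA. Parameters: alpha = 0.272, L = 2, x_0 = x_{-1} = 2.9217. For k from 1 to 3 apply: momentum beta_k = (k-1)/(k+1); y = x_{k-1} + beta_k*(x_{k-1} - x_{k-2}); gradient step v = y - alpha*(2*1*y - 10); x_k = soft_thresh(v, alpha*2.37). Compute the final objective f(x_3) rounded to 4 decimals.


FISTA on f(x) = 1*x^2 - 10*x + 2.37*|x|
L = 2, alpha = 0.272
Iteration 1: beta = 0.0, y = 2.9217 + 0.0*(2.9217 - 2.9217) = 2.9217
  grad(y) = -4.1566, v = y - alpha*grad = 4.0523
  prox(v) = soft_thresh(4.0523, 0.6446) = 3.4077
Iteration 2: beta = 0.3333, y = 3.4077 + 0.3333*(3.4077 - 2.9217) = 3.5696
  grad(y) = -2.8607, v = y - alpha*grad = 4.3478
  prox(v) = soft_thresh(4.3478, 0.6446) = 3.7031
Iteration 3: beta = 0.5, y = 3.7031 + 0.5*(3.7031 - 3.4077) = 3.8508
  grad(y) = -2.2983, v = y - alpha*grad = 4.476
  prox(v) = soft_thresh(4.476, 0.6446) = 3.8313
f(x_3) = 1*3.8313^2 - 10*3.8313 + 2.37*|3.8313| = -14.554


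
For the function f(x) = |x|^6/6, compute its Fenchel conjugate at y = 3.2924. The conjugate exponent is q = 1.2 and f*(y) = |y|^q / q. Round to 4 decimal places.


The conjugate exponent q satisfies 1/p + 1/q = 1.
p = 6, so q = 6/(6 - 1) = 1.2
|y|^q = 3.2924^1.2 = 4.1784
f*(3.2924) = 4.1784 / 1.2 = 3.482


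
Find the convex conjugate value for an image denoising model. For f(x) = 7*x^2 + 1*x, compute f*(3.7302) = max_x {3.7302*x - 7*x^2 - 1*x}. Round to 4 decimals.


f*(y) = sup_x {y*x - a*x^2 - b*x} = sup_x {(y-b)*x - a*x^2}
FOC: (y - b) - 2a*x = 0 => x* = (y - b)/(2a)
x* = (3.7302 - 1)/(2*7) = 0.195
f*(3.7302) = (y-b)^2/(4a) = (3.7302 - 1)^2/(4*7)
= 7.454/28 = 0.2662


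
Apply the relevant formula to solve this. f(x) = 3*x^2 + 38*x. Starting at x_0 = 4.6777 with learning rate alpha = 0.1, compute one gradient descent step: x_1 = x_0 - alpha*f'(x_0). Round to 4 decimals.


We compute the gradient at x_0 and apply the update.
f'(x) = 6*x + 38
f'(4.6777) = 6*4.6777 + 38 = 66.0662
x_1 = 4.6777 - 0.1*66.0662 = -1.9289


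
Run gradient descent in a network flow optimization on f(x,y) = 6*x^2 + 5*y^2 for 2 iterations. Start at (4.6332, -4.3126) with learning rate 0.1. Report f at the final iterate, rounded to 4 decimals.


Gradient descent on f(x,y) = 6*x^2 + 5*y^2.
Starting point: (4.6332, -4.3126), alpha = 0.1
Step 1: grad_x = 2*6*4.6332 = 55.5984, grad_y = 2*5*-4.3126 = -43.126
  x_1 = 4.6332 - 0.1*55.5984 = -0.9266
  y_1 = -4.3126 - 0.1*-43.126 = 0.0
Step 2: grad_x = 2*6*-0.9266 = -11.1197, grad_y = 2*5*0.0 = 0.0
  x_2 = -0.9266 - 0.1*-11.1197 = 0.1853
  y_2 = 0.0 - 0.1*0.0 = 0.0
f(0.1853, 0.0) = 6*0.1853^2 + 5*0.0^2 = 0.2061


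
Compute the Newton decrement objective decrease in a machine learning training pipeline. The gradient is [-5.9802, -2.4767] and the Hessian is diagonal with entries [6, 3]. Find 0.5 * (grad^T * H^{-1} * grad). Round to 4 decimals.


Step 1: H is diagonal, so H^(-1) * g = [-0.9967, -0.8256].
Step 2: g^T H^(-1) g = sum_i g_i^2 / H_ii
  = (-5.9802)^2/6 + (-2.4767)^2/3
  = 5.9605 + 2.0447 = 8.0051
Step 3: Objective decrease = 0.5 * g^T H^(-1) g = 4.0026


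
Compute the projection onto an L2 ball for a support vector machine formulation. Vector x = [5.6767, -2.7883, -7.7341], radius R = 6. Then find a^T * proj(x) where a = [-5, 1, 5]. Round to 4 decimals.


Step 1: Compute ||x|| (intermediates to 6 decimals).
||x|| = sqrt(5.6767^2 + (-2.7883)^2 + (-7.7341)^2) = 9.990788
Step 2: Project.
Since ||x|| > R, scale = R/||x|| = 6/9.990788 = 0.600553, proj(x) = scale * x
proj(x) = [3.409159, -1.674522, -4.644737]
Step 3: Dot product.
a^T * proj(x) = -5*3.409159 + 1*(-1.674522) + 5*(-4.644737) = -41.944


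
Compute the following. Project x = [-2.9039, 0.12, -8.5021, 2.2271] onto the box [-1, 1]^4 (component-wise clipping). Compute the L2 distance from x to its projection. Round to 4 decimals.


Project each component onto [-1, 1].
clip(-2.9039) = -1.0, clip(0.12) = 0.12, clip(-8.5021) = -1.0, clip(2.2271) = 1.0
Projection = [-1.0, 0.12, -1.0, 1.0]
Squared diffs: [3.6248, 0.0, 56.2815, 1.5058]
Distance = sqrt(61.4121) = 7.8366


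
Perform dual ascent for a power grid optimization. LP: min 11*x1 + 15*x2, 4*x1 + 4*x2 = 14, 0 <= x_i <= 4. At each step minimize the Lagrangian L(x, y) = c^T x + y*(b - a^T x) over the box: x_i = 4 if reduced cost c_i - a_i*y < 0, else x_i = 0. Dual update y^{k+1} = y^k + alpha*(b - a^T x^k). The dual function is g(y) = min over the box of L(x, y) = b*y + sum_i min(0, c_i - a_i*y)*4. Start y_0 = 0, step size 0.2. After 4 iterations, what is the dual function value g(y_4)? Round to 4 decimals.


Dual ascent for LP: min 11*x1 + 15*x2, 4*x1 + 4*x2 = 14, 0 <= x_i <= 4
Step 1: y^k = 0.0, reduced costs: (11.0, 15.0)
  x^k = (0.0, 0.0), subgradient = b - a^T x = 14.0
  y^{k+1} = 0.0 + 0.2*14.0 = 2.8
Step 2: y^k = 2.8, reduced costs: (-0.2, 3.8)
  x^k = (4.0, 0.0), subgradient = b - a^T x = -2.0
  y^{k+1} = 2.8 + 0.2*-2.0 = 2.4
Step 3: y^k = 2.4, reduced costs: (1.4, 5.4)
  x^k = (0.0, 0.0), subgradient = b - a^T x = 14.0
  y^{k+1} = 2.4 + 0.2*14.0 = 5.2
Step 4: y^k = 5.2, reduced costs: (-9.8, -5.8)
  x^k = (4.0, 4.0), subgradient = b - a^T x = -18.0
  y^{k+1} = 5.2 + 0.2*-18.0 = 1.6
Dual objective at y_4 = 1.6: reduced costs (4.6, 8.6), box minimizer x = (0.0, 0.0)
g(y_4) = b*y + (c1 - a1*y)*x1 + (c2 - a2*y)*x2 = 14*1.6 + 4.6*0.0 + 8.6*0.0 = 22.4 + 0.0 + 0.0 = 22.4


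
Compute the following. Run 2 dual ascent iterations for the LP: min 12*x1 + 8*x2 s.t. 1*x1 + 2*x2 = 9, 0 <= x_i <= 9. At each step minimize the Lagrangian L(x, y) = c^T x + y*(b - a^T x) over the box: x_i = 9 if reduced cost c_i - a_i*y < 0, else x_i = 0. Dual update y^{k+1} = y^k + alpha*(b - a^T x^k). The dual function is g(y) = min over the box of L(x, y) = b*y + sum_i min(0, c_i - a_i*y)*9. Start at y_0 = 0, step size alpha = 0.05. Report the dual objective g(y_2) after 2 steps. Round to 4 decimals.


Dual ascent for LP: min 12*x1 + 8*x2, 1*x1 + 2*x2 = 9, 0 <= x_i <= 9
Step 1: y^k = 0.0, reduced costs: (12.0, 8.0)
  x^k = (0.0, 0.0), subgradient = b - a^T x = 9.0
  y^{k+1} = 0.0 + 0.05*9.0 = 0.45
Step 2: y^k = 0.45, reduced costs: (11.55, 7.1)
  x^k = (0.0, 0.0), subgradient = b - a^T x = 9.0
  y^{k+1} = 0.45 + 0.05*9.0 = 0.9
Dual objective at y_2 = 0.9: reduced costs (11.1, 6.2), box minimizer x = (0.0, 0.0)
g(y_2) = b*y + (c1 - a1*y)*x1 + (c2 - a2*y)*x2 = 9*0.9 + 11.1*0.0 + 6.2*0.0 = 8.1 + 0.0 + 0.0 = 8.1


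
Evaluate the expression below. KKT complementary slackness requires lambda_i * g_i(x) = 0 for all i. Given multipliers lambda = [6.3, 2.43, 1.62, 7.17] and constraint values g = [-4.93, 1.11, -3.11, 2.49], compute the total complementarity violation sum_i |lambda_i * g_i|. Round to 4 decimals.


KKT complementary slackness check:
lambda_1 * g_1 = 6.3 * -4.93 = -31.059
lambda_2 * g_2 = 2.43 * 1.11 = 2.6973
lambda_3 * g_3 = 1.62 * -3.11 = -5.0382
lambda_4 * g_4 = 7.17 * 2.49 = 17.8533
Total violation = 31.059 + 2.6973 + 5.0382 + 17.8533 = 56.6478


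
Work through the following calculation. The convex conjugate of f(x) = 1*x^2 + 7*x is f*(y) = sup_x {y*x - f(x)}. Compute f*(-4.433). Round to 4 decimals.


f*(y) = sup_x {y*x - a*x^2 - b*x} = sup_x {(y-b)*x - a*x^2}
FOC: (y - b) - 2a*x = 0 => x* = (y - b)/(2a)
x* = (-4.433 - 7)/(2*1) = -5.7165
f*(-4.433) = (y-b)^2/(4a) = (-4.433 - 7)^2/(4*1)
= 130.7135/4 = 32.6784


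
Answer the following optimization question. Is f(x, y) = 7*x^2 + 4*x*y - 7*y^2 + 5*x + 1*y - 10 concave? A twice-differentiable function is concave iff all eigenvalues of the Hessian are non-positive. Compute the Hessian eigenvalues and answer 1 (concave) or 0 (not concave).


The Hessian of f(x,y) = 7*x^2 + 4*x*y - 7*y^2 + 5*x + 1*y - 10 is:
H = [[14, 4], [4, -14]]
Trace = 14 - 14 = 0
Determinant = 14*-14 - (4)^2 = -212
Discriminant = (0)^2 - 4*-212 = 848.0
Eigenvalues: lambda_1 = -14.5602, lambda_2 = 14.5602
The function is not concave.

0


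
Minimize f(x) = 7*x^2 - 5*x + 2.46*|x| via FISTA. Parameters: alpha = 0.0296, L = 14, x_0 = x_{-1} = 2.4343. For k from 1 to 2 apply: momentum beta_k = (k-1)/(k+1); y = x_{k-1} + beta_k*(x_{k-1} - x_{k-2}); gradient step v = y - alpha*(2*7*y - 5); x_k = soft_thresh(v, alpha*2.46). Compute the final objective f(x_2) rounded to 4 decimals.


FISTA on f(x) = 7*x^2 - 5*x + 2.46*|x|
L = 14, alpha = 0.0296
Iteration 1: beta = 0.0, y = 2.4343 + 0.0*(2.4343 - 2.4343) = 2.4343
  grad(y) = 29.0802, v = y - alpha*grad = 1.5735
  prox(v) = soft_thresh(1.5735, 0.0728) = 1.5007
Iteration 2: beta = 0.3333, y = 1.5007 + 0.3333*(1.5007 - 2.4343) = 1.1895
  grad(y) = 11.6532, v = y - alpha*grad = 0.8446
  prox(v) = soft_thresh(0.8446, 0.0728) = 0.7718
f(x_2) = 7*0.7718^2 - 5*0.7718 + 2.46*|0.7718| = 2.209


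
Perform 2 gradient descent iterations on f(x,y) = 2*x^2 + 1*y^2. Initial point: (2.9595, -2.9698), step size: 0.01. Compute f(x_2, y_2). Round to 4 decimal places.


Gradient descent on f(x,y) = 2*x^2 + 1*y^2.
Starting point: (2.9595, -2.9698), alpha = 0.01
Step 1: grad_x = 2*2*2.9595 = 11.838, grad_y = 2*1*-2.9698 = -5.9396
  x_1 = 2.9595 - 0.01*11.838 = 2.8411
  y_1 = -2.9698 - 0.01*-5.9396 = -2.9104
Step 2: grad_x = 2*2*2.8411 = 11.3645, grad_y = 2*1*-2.9104 = -5.8208
  x_2 = 2.8411 - 0.01*11.3645 = 2.7275
  y_2 = -2.9104 - 0.01*-5.8208 = -2.8522
f(2.7275, -2.8522) = 2*2.7275^2 + 1*(-2.8522)^2 = 23.0133


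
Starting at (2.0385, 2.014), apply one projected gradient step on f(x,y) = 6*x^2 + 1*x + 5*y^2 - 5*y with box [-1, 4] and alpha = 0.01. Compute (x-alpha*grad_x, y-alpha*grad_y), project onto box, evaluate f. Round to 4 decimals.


Step 1: Compute gradient at (2.0385, 2.014).
grad_x = 2*6*2.0385 + 1 = 25.462
grad_y = 2*5*2.014 - 5 = 15.14
Step 2: Gradient step.
x_raw = 2.0385 - 0.01*25.462 = 1.7839
y_raw = 2.014 - 0.01*15.14 = 1.8626
Step 3: Project onto [-1, 4].
x_proj = clip(1.7839) = 1.7839
y_proj = clip(1.8626) = 1.8626
Step 4: Evaluate f.
f(1.7839, 1.8626) = 28.9106


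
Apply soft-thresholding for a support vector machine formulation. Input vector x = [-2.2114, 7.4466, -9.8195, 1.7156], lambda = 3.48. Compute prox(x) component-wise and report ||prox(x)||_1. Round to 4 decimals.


Soft-thresholding with lambda = 3.48:
prox(-2.2114) = sign(-2.2114)*max(|-2.2114| - 3.48, 0) = 0.0
prox(7.4466) = sign(7.4466)*max(|7.4466| - 3.48, 0) = 3.9666
prox(-9.8195) = sign(-9.8195)*max(|-9.8195| - 3.48, 0) = -6.3395
prox(1.7156) = sign(1.7156)*max(|1.7156| - 3.48, 0) = 0.0
prox(x) = [0.0, 3.9666, -6.3395, 0.0]
||prox(x)||_1 = 0.0 + 3.9666 + 6.3395 + 0.0 = 10.3061


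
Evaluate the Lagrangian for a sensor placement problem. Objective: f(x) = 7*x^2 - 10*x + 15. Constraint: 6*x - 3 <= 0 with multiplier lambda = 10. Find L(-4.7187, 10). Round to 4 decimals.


Step 1: Evaluate f(x).
f(-4.7187) = 7*(-4.7187)^2 - 10*(-4.7187) + 15 = 218.0499
Step 2: Evaluate g(x).
g(-4.7187) = 6*-4.7187 - 3 = -31.3122
Step 3: Compute Lagrangian.
L = 218.0499 + 10*-31.3122 = -95.0721


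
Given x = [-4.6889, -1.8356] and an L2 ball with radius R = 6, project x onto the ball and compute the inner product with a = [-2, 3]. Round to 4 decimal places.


Step 1: Compute ||x|| (intermediates to 6 decimals).
||x|| = sqrt((-4.6889)^2 + (-1.8356)^2) = 5.035396
Step 2: Project.
Since ||x|| <= R, proj = x (no scaling needed).
proj(x) = [-4.6889, -1.8356]
Step 3: Dot product.
a^T * proj(x) = -2*(-4.6889) + 3*(-1.8356) = 3.871


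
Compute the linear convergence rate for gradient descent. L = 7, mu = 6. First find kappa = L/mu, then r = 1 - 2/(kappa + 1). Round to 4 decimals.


Step 1: Compute the condition number.
kappa = L/mu = 7/6 = 1.1667
Step 2: Compute the convergence rate.
r = 1 - 2/(kappa + 1) = 1 - 2*mu/(L + mu) = (L - mu)/(L + mu) = 1/13 = 0.0769


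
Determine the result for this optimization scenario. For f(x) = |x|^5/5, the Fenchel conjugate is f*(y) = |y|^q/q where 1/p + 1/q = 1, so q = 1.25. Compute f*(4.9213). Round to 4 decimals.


The conjugate exponent q satisfies 1/p + 1/q = 1.
p = 5, so q = 5/(5 - 1) = 1.25
|y|^q = 4.9213^1.25 = 7.3299
f*(4.9213) = 7.3299 / 1.25 = 5.8639


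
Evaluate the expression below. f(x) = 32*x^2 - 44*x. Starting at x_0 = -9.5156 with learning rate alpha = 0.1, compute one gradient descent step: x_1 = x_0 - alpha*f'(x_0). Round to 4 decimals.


We compute the gradient at x_0 and apply the update.
f'(x) = 64*x - 44
f'(-9.5156) = 64*-9.5156 - 44 = -652.9984
x_1 = -9.5156 - 0.1*-652.9984 = 55.7842


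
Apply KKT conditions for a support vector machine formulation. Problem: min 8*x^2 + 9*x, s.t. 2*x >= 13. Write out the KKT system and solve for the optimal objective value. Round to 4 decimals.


Step 1: Try lambda = 0 (constraint inactive).
x_unc = -9/(2*8) = -0.5625
Check: 2*-0.5625 = -1.125 < 13 -- violated!
Step 2: Constraint must be active: 2*x = 13
x* = 13/2 = 6.5
lambda = (2*8*6.5 + 9)/2 = 56.5
Step 3: Compute optimal value.
f(x*) = 8*6.5^2 + 9*6.5 = 396.5


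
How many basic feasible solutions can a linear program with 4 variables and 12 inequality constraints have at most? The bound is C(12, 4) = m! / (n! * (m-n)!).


Each vertex corresponds to some choice of n active constraints out of m, so the number of vertices is at most C(m, n) = m! / (n!(m-n)!).
m = 12, n = 4
Numerator: 12 * 11 * 10 * 9
Denominator: 4! = 24
C(12, 4) = 495


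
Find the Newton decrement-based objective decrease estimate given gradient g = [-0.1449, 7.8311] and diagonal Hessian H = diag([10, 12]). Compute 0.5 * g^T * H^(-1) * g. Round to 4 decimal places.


Step 1: H is diagonal, so H^(-1) * g = [-0.0145, 0.6526].
Step 2: g^T H^(-1) g = sum_i g_i^2 / H_ii
  = (-0.1449)^2/10 + (7.8311)^2/12
  = 0.0021 + 5.1105 = 5.1126
Step 3: Objective decrease = 0.5 * g^T H^(-1) g = 2.5563


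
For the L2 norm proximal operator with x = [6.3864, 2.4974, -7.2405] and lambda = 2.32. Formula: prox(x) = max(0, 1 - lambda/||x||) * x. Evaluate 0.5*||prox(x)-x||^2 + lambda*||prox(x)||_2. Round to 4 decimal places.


Step 1: Compute ||x||.
||x|| = 9.9724
Step 2: Compute scaling factor.
scale = max(0, 1 - 2.32/9.9724) = 0.7674
Step 3: prox(x) = [4.9006, 1.9164, -5.556]
||prox(x)|| = 7.6524
Step 4: Proximal objective.
0.5*||prox-x||^2 = 2.6912
lambda*||prox|| = 17.7536
Total = 20.4447


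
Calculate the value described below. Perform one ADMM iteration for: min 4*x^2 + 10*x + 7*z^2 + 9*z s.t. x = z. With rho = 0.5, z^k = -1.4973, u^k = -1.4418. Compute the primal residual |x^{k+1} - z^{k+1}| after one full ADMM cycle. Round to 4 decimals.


ADMM iteration with rho = 0.5, z^k = -1.4973, u^k = -1.4418
Step 1: x-update.
Minimize 4*x^2 + 10*x + (0.5/2)*(x + 1.4973 - 1.4418)^2
FOC: (2*4 + 0.5)*x = -10 + 0.5*(-1.4973 + 1.4418)
x^{k+1} = -1.1797
Step 2: z-update.
Minimize 7*z^2 + 9*z + (0.5/2)*(-1.1797 - z - 1.4418)^2
FOC: (2*7 + 0.5)*z = -9 + 0.5*(-1.1797 - 1.4418)
z^{k+1} = -0.7111
Step 3: u-update.
u^{k+1} = -1.4418 - 1.1797 + 0.7111 = -1.9104
Step 4: Primal residual = |-1.1797 + 0.7111| = 0.4686


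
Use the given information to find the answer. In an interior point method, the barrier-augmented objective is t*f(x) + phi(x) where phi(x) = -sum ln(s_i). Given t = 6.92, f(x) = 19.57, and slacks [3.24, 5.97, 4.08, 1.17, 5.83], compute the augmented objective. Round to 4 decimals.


Step 1: Compute log-barrier.
ln values: [1.1756, 1.7867, 1.4061, 0.157, 1.763]
phi = -(1.1756 + 1.7867 + 1.4061 + 0.157 + 1.763) = -6.2884
Step 2: Compute augmented objective.
t*f(x) = 6.92*19.57 = 135.4244
Total = 135.4244 - 6.2884 = 129.136


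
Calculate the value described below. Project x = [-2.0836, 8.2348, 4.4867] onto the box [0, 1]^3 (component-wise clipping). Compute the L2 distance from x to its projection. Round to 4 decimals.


Project each component onto [0, 1].
clip(-2.0836) = 0.0, clip(8.2348) = 1.0, clip(4.4867) = 1.0
Projection = [0.0, 1.0, 1.0]
Squared diffs: [4.3414, 52.3423, 12.1571]
Distance = sqrt(68.8408) = 8.297


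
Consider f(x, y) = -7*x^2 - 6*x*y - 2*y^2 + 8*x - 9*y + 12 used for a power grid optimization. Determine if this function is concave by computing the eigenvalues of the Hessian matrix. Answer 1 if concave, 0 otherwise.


The Hessian of f(x,y) = -7*x^2 - 6*x*y - 2*y^2 + 8*x - 9*y + 12 is:
H = [[-14, -6], [-6, -4]]
Trace = -14 - 4 = -18
Determinant = -14*-4 - (-6)^2 = 20
Discriminant = (-18)^2 - 4*20 = 244.0
Eigenvalues: lambda_1 = -16.8102, lambda_2 = -1.1898
The function is concave.

1


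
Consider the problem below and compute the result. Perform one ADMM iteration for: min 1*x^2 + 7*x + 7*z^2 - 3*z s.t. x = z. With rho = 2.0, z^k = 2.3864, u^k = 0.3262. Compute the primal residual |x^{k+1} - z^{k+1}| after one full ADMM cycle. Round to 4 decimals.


ADMM iteration with rho = 2.0, z^k = 2.3864, u^k = 0.3262
Step 1: x-update.
Minimize 1*x^2 + 7*x + (2.0/2)*(x - 2.3864 + 0.3262)^2
FOC: (2*1 + 2.0)*x = -7 + 2.0*(2.3864 - 0.3262)
x^{k+1} = -0.7199
Step 2: z-update.
Minimize 7*z^2 - 3*z + (2.0/2)*(-0.7199 - z + 0.3262)^2
FOC: (2*7 + 2.0)*z = 3 + 2.0*(-0.7199 + 0.3262)
z^{k+1} = 0.1383
Step 3: u-update.
u^{k+1} = 0.3262 - 0.7199 - 0.1383 = -0.532
Step 4: Primal residual = |-0.7199 - 0.1383| = 0.8582


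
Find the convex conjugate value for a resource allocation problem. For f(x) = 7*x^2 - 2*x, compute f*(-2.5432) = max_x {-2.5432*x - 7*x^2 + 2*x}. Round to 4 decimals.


f*(y) = sup_x {y*x - a*x^2 - b*x} = sup_x {(y-b)*x - a*x^2}
FOC: (y - b) - 2a*x = 0 => x* = (y - b)/(2a)
x* = (-2.5432 + 2)/(2*7) = -0.0388
f*(-2.5432) = (y-b)^2/(4a) = (-2.5432 + 2)^2/(4*7)
= 0.2951/28 = 0.0105


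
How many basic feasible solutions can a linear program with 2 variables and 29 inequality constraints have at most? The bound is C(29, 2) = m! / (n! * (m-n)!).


Each vertex corresponds to some choice of n active constraints out of m, so the number of vertices is at most C(m, n) = m! / (n!(m-n)!).
m = 29, n = 2
Numerator: 29 * 28
Denominator: 2! = 2
C(29, 2) = 406


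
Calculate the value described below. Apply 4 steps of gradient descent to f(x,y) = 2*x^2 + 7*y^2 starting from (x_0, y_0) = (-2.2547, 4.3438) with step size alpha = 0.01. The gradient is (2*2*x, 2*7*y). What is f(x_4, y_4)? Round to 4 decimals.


Gradient descent on f(x,y) = 2*x^2 + 7*y^2.
Starting point: (-2.2547, 4.3438), alpha = 0.01
Step 1: grad_x = 2*2*-2.2547 = -9.0188, grad_y = 2*7*4.3438 = 60.8132
  x_1 = -2.2547 - 0.01*-9.0188 = -2.1645
  y_1 = 4.3438 - 0.01*60.8132 = 3.7357
Step 2: grad_x = 2*2*-2.1645 = -8.658, grad_y = 2*7*3.7357 = 52.2994
  x_2 = -2.1645 - 0.01*-8.658 = -2.0779
  y_2 = 3.7357 - 0.01*52.2994 = 3.2127
Step 3: grad_x = 2*2*-2.0779 = -8.3117, grad_y = 2*7*3.2127 = 44.9774
  x_3 = -2.0779 - 0.01*-8.3117 = -1.9948
  y_3 = 3.2127 - 0.01*44.9774 = 2.7629
Step 4: grad_x = 2*2*-1.9948 = -7.9793, grad_y = 2*7*2.7629 = 38.6806
  x_4 = -1.9948 - 0.01*-7.9793 = -1.915
  y_4 = 2.7629 - 0.01*38.6806 = 2.3761
f(-1.915, 2.3761) = 2*(-1.915)^2 + 7*2.3761^2 = 46.8554


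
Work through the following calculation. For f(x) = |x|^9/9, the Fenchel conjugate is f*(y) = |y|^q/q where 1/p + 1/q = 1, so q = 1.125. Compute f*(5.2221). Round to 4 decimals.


The conjugate exponent q satisfies 1/p + 1/q = 1.
p = 9, so q = 9/(9 - 1) = 1.125
|y|^q = 5.2221^1.125 = 6.4206
f*(5.2221) = 6.4206 / 1.125 = 5.7072


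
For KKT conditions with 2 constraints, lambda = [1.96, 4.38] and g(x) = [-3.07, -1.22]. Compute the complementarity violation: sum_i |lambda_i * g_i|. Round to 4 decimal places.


KKT complementary slackness check:
lambda_1 * g_1 = 1.96 * -3.07 = -6.0172
lambda_2 * g_2 = 4.38 * -1.22 = -5.3436
Total violation = 6.0172 + 5.3436 = 11.3608


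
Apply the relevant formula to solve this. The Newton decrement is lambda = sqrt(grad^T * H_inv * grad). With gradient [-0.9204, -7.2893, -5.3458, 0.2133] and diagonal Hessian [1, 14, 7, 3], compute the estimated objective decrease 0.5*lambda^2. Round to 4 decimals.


Step 1: H is diagonal, so H^(-1) * g = [-0.9204, -0.5207, -0.7637, 0.0711].
Step 2: g^T H^(-1) g = sum_i g_i^2 / H_ii
  = (-0.9204)^2/1 + (-7.2893)^2/14 + (-5.3458)^2/7 + (0.2133)^2/3
  = 0.8471 + 3.7953 + 4.0825 + 0.0152 = 8.7401
Step 3: Objective decrease = 0.5 * g^T H^(-1) g = 4.37


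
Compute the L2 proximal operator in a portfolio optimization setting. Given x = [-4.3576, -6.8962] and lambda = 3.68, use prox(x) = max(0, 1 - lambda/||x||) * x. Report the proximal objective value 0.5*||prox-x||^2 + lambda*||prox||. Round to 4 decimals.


Step 1: Compute ||x||.
||x|| = 8.1576
Step 2: Compute scaling factor.
scale = max(0, 1 - 3.68/8.1576) = 0.5489
Step 3: prox(x) = [-2.3918, -3.7852]
||prox(x)|| = 4.4776
Step 4: Proximal objective.
0.5*||prox-x||^2 = 6.7712
lambda*||prox|| = 16.4776
Total = 23.2487


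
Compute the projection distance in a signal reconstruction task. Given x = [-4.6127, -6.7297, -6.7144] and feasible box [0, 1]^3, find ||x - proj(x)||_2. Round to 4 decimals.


Project each component onto [0, 1].
clip(-4.6127) = 0.0, clip(-6.7297) = 0.0, clip(-6.7144) = 0.0
Projection = [0.0, 0.0, 0.0]
Squared diffs: [21.277, 45.2889, 45.0832]
Distance = sqrt(111.6491) = 10.5664


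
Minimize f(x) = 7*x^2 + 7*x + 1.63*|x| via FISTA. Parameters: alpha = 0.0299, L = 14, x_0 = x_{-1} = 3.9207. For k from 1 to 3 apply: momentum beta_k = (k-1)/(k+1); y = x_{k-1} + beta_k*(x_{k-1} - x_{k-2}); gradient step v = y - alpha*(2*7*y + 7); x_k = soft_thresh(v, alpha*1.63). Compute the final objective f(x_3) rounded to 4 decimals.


FISTA on f(x) = 7*x^2 + 7*x + 1.63*|x|
L = 14, alpha = 0.0299
Iteration 1: beta = 0.0, y = 3.9207 + 0.0*(3.9207 - 3.9207) = 3.9207
  grad(y) = 61.8898, v = y - alpha*grad = 2.0702
  prox(v) = soft_thresh(2.0702, 0.0487) = 2.0215
Iteration 2: beta = 0.3333, y = 2.0215 + 0.3333*(2.0215 - 3.9207) = 1.3884
  grad(y) = 26.4373, v = y - alpha*grad = 0.5979
  prox(v) = soft_thresh(0.5979, 0.0487) = 0.5492
Iteration 3: beta = 0.5, y = 0.5492 + 0.5*(0.5492 - 2.0215) = -0.187
  grad(y) = 4.3823, v = y - alpha*grad = -0.318
  prox(v) = soft_thresh(-0.318, 0.0487) = -0.2693
f(x_3) = 7*(-0.2693)^2 + 7*(-0.2693) + 1.63*|-0.2693| = -0.9384


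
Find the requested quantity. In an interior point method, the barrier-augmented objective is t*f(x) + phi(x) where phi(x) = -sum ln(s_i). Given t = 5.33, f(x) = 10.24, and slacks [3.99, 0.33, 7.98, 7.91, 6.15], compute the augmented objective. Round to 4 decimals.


Step 1: Compute log-barrier.
ln values: [1.3838, -1.1087, 2.0769, 2.0681, 1.8165]
phi = -(1.3838 - 1.1087 + 2.0769 + 2.0681 + 1.8165) = -6.2366
Step 2: Compute augmented objective.
t*f(x) = 5.33*10.24 = 54.5792
Total = 54.5792 - 6.2366 = 48.3426


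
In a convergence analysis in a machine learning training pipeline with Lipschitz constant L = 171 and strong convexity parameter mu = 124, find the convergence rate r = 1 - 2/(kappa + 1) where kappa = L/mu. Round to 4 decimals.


Step 1: Compute the condition number.
kappa = L/mu = 171/124 = 1.379
Step 2: Compute the convergence rate.
r = 1 - 2/(kappa + 1) = 1 - 2*mu/(L + mu) = (L - mu)/(L + mu) = 47/295 = 0.1593


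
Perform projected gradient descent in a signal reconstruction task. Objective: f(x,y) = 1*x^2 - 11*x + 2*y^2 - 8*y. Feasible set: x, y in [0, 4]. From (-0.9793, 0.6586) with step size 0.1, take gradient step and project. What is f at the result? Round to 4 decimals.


Step 1: Compute gradient at (-0.9793, 0.6586).
grad_x = 2*1*-0.9793 - 11 = -12.9586
grad_y = 2*2*0.6586 - 8 = -5.3656
Step 2: Gradient step.
x_raw = -0.9793 - 0.1*-12.9586 = 0.3166
y_raw = 0.6586 - 0.1*-5.3656 = 1.1952
Step 3: Project onto [0, 4].
x_proj = clip(0.3166) = 0.3166
y_proj = clip(1.1952) = 1.1952
Step 4: Evaluate f.
f(0.3166, 1.1952) = -10.0864


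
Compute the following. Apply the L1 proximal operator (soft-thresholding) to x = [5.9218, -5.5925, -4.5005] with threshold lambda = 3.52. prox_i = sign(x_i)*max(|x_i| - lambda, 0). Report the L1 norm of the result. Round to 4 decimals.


Soft-thresholding with lambda = 3.52:
prox(5.9218) = sign(5.9218)*max(|5.9218| - 3.52, 0) = 2.4018
prox(-5.5925) = sign(-5.5925)*max(|-5.5925| - 3.52, 0) = -2.0725
prox(-4.5005) = sign(-4.5005)*max(|-4.5005| - 3.52, 0) = -0.9805
prox(x) = [2.4018, -2.0725, -0.9805]
||prox(x)||_1 = 2.4018 + 2.0725 + 0.9805 = 5.4548


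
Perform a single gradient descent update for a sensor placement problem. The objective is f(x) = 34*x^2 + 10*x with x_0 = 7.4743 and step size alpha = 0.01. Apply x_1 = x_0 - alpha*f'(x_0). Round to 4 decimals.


We compute the gradient at x_0 and apply the update.
f'(x) = 68*x + 10
f'(7.4743) = 68*7.4743 + 10 = 518.2524
x_1 = 7.4743 - 0.01*518.2524 = 2.2918


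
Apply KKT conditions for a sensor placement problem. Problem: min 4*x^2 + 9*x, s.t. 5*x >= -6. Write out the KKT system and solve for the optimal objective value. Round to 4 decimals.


Step 1: Try lambda = 0 (constraint inactive).
Stationarity: 2*4*x + 9 = 0
x* = -9/(2*4) = -1.125
Check constraint: 5*-1.125 = -5.625 >= -6 -- satisfied.
Step 2: Compute optimal value.
f(x*) = 4*(-1.125)^2 + 9*(-1.125) = -5.0625


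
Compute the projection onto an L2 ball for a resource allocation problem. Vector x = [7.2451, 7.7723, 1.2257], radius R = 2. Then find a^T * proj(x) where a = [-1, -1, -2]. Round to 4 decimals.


Step 1: Compute ||x|| (intermediates to 6 decimals).
||x|| = sqrt(7.2451^2 + 7.7723^2 + 1.2257^2) = 10.695909
Step 2: Project.
Since ||x|| > R, scale = R/||x|| = 2/10.695909 = 0.186987, proj(x) = scale * x
proj(x) = [1.35474, 1.453319, 0.22919]
Step 3: Dot product.
a^T * proj(x) = -1*1.35474 - 1*1.453319 - 2*0.22919 = -3.2664


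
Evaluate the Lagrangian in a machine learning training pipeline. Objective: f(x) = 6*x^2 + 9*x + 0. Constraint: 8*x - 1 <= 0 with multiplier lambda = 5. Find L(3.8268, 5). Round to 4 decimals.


Step 1: Evaluate f(x).
f(3.8268) = 6*3.8268^2 + 9*3.8268 + 0 = 122.3076
Step 2: Evaluate g(x).
g(3.8268) = 8*3.8268 - 1 = 29.6144
Step 3: Compute Lagrangian.
L = 122.3076 + 5*29.6144 = 270.3796


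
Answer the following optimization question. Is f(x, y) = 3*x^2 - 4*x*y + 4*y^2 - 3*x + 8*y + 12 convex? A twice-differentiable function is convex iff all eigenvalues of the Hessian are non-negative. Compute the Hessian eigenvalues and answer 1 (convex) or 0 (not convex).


The Hessian of f(x,y) = 3*x^2 - 4*x*y + 4*y^2 - 3*x + 8*y + 12 is:
H = [[6, -4], [-4, 8]]
Trace = 6 + 8 = 14
Determinant = 6*8 - (-4)^2 = 32
Discriminant = (14)^2 - 4*32 = 68.0
Eigenvalues: lambda_1 = 2.8769, lambda_2 = 11.1231
The function is convex.

1


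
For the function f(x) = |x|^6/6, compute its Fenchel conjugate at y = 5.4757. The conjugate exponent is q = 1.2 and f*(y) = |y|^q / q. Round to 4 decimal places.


The conjugate exponent q satisfies 1/p + 1/q = 1.
p = 6, so q = 6/(6 - 1) = 1.2
|y|^q = 5.4757^1.2 = 7.6936
f*(5.4757) = 7.6936 / 1.2 = 6.4113


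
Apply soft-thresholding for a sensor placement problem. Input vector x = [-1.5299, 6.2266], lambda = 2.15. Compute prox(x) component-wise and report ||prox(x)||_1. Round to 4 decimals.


Soft-thresholding with lambda = 2.15:
prox(-1.5299) = sign(-1.5299)*max(|-1.5299| - 2.15, 0) = 0.0
prox(6.2266) = sign(6.2266)*max(|6.2266| - 2.15, 0) = 4.0766
prox(x) = [0.0, 4.0766]
||prox(x)||_1 = 0.0 + 4.0766 = 4.0766


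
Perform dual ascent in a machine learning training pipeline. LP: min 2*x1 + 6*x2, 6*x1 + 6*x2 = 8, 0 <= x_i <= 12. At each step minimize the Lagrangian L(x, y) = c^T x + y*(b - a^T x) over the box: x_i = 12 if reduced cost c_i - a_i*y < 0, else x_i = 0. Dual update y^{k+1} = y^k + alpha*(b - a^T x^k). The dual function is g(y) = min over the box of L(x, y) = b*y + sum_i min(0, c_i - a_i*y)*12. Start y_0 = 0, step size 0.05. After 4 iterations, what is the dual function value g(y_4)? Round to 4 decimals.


Dual ascent for LP: min 2*x1 + 6*x2, 6*x1 + 6*x2 = 8, 0 <= x_i <= 12
Step 1: y^k = 0.0, reduced costs: (2.0, 6.0)
  x^k = (0.0, 0.0), subgradient = b - a^T x = 8.0
  y^{k+1} = 0.0 + 0.05*8.0 = 0.4
Step 2: y^k = 0.4, reduced costs: (-0.4, 3.6)
  x^k = (12.0, 0.0), subgradient = b - a^T x = -64.0
  y^{k+1} = 0.4 + 0.05*-64.0 = -2.8
Step 3: y^k = -2.8, reduced costs: (18.8, 22.8)
  x^k = (0.0, 0.0), subgradient = b - a^T x = 8.0
  y^{k+1} = -2.8 + 0.05*8.0 = -2.4
Step 4: y^k = -2.4, reduced costs: (16.4, 20.4)
  x^k = (0.0, 0.0), subgradient = b - a^T x = 8.0
  y^{k+1} = -2.4 + 0.05*8.0 = -2.0
Dual objective at y_4 = -2.0: reduced costs (14.0, 18.0), box minimizer x = (0.0, 0.0)
g(y_4) = b*y + (c1 - a1*y)*x1 + (c2 - a2*y)*x2 = 8*(-2.0) + 14.0*0.0 + 18.0*0.0 = -16.0 + 0.0 + 0.0 = -16.0


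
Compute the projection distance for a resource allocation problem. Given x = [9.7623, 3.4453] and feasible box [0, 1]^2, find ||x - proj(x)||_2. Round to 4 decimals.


Project each component onto [0, 1].
clip(9.7623) = 1.0, clip(3.4453) = 1.0
Projection = [1.0, 1.0]
Squared diffs: [76.7779, 5.9795]
Distance = sqrt(82.7574) = 9.0971


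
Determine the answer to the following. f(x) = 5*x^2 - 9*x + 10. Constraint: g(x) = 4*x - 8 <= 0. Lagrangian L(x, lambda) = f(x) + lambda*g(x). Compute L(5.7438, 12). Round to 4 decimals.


Step 1: Evaluate f(x).
f(5.7438) = 5*5.7438^2 - 9*5.7438 + 10 = 123.262
Step 2: Evaluate g(x).
g(5.7438) = 4*5.7438 - 8 = 14.9752
Step 3: Compute Lagrangian.
L = 123.262 + 12*14.9752 = 302.9644


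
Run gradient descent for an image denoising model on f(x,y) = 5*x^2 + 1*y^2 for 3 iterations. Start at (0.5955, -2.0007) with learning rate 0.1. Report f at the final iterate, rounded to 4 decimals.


Gradient descent on f(x,y) = 5*x^2 + 1*y^2.
Starting point: (0.5955, -2.0007), alpha = 0.1
Step 1: grad_x = 2*5*0.5955 = 5.955, grad_y = 2*1*-2.0007 = -4.0014
  x_1 = 0.5955 - 0.1*5.955 = 0.0
  y_1 = -2.0007 - 0.1*-4.0014 = -1.6006
Step 2: grad_x = 2*5*0.0 = 0.0, grad_y = 2*1*-1.6006 = -3.2011
  x_2 = 0.0 - 0.1*0.0 = 0.0
  y_2 = -1.6006 - 0.1*-3.2011 = -1.2804
Step 3: grad_x = 2*5*0.0 = 0.0, grad_y = 2*1*-1.2804 = -2.5609
  x_3 = 0.0 - 0.1*0.0 = 0.0
  y_3 = -1.2804 - 0.1*-2.5609 = -1.0244
f(0.0, -1.0244) = 5*0.0^2 + 1*(-1.0244)^2 = 1.0493


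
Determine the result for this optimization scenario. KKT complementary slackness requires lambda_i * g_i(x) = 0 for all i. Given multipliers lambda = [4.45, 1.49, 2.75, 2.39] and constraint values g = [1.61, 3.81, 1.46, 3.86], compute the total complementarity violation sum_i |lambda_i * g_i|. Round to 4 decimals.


KKT complementary slackness check:
lambda_1 * g_1 = 4.45 * 1.61 = 7.1645
lambda_2 * g_2 = 1.49 * 3.81 = 5.6769
lambda_3 * g_3 = 2.75 * 1.46 = 4.015
lambda_4 * g_4 = 2.39 * 3.86 = 9.2254
Total violation = 7.1645 + 5.6769 + 4.015 + 9.2254 = 26.0818


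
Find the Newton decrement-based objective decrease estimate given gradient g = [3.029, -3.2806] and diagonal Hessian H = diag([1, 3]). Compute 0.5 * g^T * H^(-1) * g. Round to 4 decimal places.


Step 1: H is diagonal, so H^(-1) * g = [3.029, -1.0935].
Step 2: g^T H^(-1) g = sum_i g_i^2 / H_ii
  = (3.029)^2/1 + (-3.2806)^2/3
  = 9.1748 + 3.5874 = 12.7623
Step 3: Objective decrease = 0.5 * g^T H^(-1) g = 6.3811


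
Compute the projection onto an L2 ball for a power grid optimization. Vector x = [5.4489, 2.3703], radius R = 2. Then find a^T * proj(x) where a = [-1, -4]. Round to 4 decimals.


Step 1: Compute ||x|| (intermediates to 6 decimals).
||x|| = sqrt(5.4489^2 + 2.3703^2) = 5.942124
Step 2: Project.
Since ||x|| > R, scale = R/||x|| = 2/5.942124 = 0.33658, proj(x) = scale * x
proj(x) = [1.833991, 0.797796]
Step 3: Dot product.
a^T * proj(x) = -1*1.833991 - 4*0.797796 = -5.0252


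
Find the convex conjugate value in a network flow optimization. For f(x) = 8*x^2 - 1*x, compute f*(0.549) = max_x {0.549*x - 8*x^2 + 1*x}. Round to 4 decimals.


f*(y) = sup_x {y*x - a*x^2 - b*x} = sup_x {(y-b)*x - a*x^2}
FOC: (y - b) - 2a*x = 0 => x* = (y - b)/(2a)
x* = (0.549 + 1)/(2*8) = 0.0968
f*(0.549) = (y-b)^2/(4a) = (0.549 + 1)^2/(4*8)
= 2.3994/32 = 0.075


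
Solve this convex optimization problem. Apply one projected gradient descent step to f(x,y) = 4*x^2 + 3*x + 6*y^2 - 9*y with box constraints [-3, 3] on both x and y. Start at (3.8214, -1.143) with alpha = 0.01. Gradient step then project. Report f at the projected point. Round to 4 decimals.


Step 1: Compute gradient at (3.8214, -1.143).
grad_x = 2*4*3.8214 + 3 = 33.5712
grad_y = 2*6*-1.143 - 9 = -22.716
Step 2: Gradient step.
x_raw = 3.8214 - 0.01*33.5712 = 3.4857
y_raw = -1.143 - 0.01*-22.716 = -0.9158
Step 3: Project onto [-3, 3].
x_proj = clip(3.4857) = 3.0
y_proj = clip(-0.9158) = -0.9158
Step 4: Evaluate f.
f(3.0, -0.9158) = 58.2751


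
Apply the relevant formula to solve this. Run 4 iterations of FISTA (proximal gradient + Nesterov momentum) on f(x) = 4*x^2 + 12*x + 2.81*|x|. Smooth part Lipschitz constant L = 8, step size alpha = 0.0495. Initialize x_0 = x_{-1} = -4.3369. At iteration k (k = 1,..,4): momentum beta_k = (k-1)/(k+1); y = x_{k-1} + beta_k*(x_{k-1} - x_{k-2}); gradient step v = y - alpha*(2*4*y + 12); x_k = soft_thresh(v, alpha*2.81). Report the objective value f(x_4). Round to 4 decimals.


FISTA on f(x) = 4*x^2 + 12*x + 2.81*|x|
L = 8, alpha = 0.0495
Iteration 1: beta = 0.0, y = -4.3369 + 0.0*(-4.3369 + 4.3369) = -4.3369
  grad(y) = -22.6952, v = y - alpha*grad = -3.2135
  prox(v) = soft_thresh(-3.2135, 0.1391) = -3.0744
Iteration 2: beta = 0.3333, y = -3.0744 + 0.3333*(-3.0744 + 4.3369) = -2.6536
  grad(y) = -9.2285, v = y - alpha*grad = -2.1967
  prox(v) = soft_thresh(-2.1967, 0.1391) = -2.0577
Iteration 3: beta = 0.5, y = -2.0577 + 0.5*(-2.0577 + 3.0744) = -1.5493
  grad(y) = -0.3943, v = y - alpha*grad = -1.5298
  prox(v) = soft_thresh(-1.5298, 0.1391) = -1.3907
Iteration 4: beta = 0.6, y = -1.3907 + 0.6*(-1.3907 + 2.0577) = -0.9905
  grad(y) = 4.0761, v = y - alpha*grad = -1.1923
  prox(v) = soft_thresh(-1.1923, 0.1391) = -1.0532
f(x_4) = 4*(-1.0532)^2 + 12*(-1.0532) + 2.81*|-1.0532| = -5.242


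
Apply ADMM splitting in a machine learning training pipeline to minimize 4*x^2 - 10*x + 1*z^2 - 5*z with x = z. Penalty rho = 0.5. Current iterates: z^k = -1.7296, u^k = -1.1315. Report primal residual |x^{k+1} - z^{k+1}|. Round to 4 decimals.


ADMM iteration with rho = 0.5, z^k = -1.7296, u^k = -1.1315
Step 1: x-update.
Minimize 4*x^2 - 10*x + (0.5/2)*(x + 1.7296 - 1.1315)^2
FOC: (2*4 + 0.5)*x = 10 + 0.5*(-1.7296 + 1.1315)
x^{k+1} = 1.1413
Step 2: z-update.
Minimize 1*z^2 - 5*z + (0.5/2)*(1.1413 - z - 1.1315)^2
FOC: (2*1 + 0.5)*z = 5 + 0.5*(1.1413 - 1.1315)
z^{k+1} = 2.002
Step 3: u-update.
u^{k+1} = -1.1315 + 1.1413 - 2.002 = -1.9922
Step 4: Primal residual = |1.1413 - 2.002| = 0.8607


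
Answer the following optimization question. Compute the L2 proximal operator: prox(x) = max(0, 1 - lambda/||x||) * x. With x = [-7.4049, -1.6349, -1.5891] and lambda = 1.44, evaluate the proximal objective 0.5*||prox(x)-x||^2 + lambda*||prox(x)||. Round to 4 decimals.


Step 1: Compute ||x||.
||x|| = 7.7479
Step 2: Compute scaling factor.
scale = max(0, 1 - 1.44/7.7479) = 0.8141
Step 3: prox(x) = [-6.0287, -1.331, -1.2938]
||prox(x)|| = 6.3079
Step 4: Proximal objective.
0.5*||prox-x||^2 = 1.0368
lambda*||prox|| = 9.0834
Total = 10.1202
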